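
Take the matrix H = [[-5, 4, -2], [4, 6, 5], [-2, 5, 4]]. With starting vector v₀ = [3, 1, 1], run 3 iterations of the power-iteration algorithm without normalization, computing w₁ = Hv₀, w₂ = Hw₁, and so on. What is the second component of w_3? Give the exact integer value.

w1 = Hv₀ = (-13, 23, 3)
w2 = Hw1 = (151, 101, 153)
w3 = Hw2 = (-657, 1975, 815)
The requested component of w3 is 1975.

1975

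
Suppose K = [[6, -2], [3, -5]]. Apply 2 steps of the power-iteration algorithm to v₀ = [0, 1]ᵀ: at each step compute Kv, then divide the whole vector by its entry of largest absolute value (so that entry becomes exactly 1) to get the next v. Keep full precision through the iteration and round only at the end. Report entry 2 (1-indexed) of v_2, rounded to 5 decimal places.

1.00000

Kv0 = (-2.000000, -5.000000); divide by -5.000000 → v1 = (0.400000, 1.000000)
Kv1 = (0.400000, -3.800000); divide by -3.800000 → v2 = (-0.105263, 1.000000)
Requested entry of v2: 19/19 = 1.00000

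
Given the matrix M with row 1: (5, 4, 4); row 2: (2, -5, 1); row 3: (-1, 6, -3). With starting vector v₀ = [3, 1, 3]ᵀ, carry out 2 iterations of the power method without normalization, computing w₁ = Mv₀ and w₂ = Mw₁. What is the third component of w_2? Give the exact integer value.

11

w1 = Mv₀ = (5·3 + 4·1 + 4·3; 2·3 + (-5)·1 + 1·3; (-1)·3 + 6·1 + (-3)·3) = (31, 4, -6)
w2 = Mw1 = (5·31 + 4·4 + 4·(-6); 2·31 + (-5)·4 + 1·(-6); (-1)·31 + 6·4 + (-3)·(-6)) = (147, 36, 11)
The requested component of w2 is 11.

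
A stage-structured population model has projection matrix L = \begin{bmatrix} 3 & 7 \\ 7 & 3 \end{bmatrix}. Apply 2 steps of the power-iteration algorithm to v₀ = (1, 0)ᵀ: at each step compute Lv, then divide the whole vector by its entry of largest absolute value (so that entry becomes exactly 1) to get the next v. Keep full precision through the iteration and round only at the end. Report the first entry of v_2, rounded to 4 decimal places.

Lv0 = (3.00000, 7.00000); divide by 7.00000 → v1 = (0.42857, 1.00000)
Lv1 = (8.28571, 6.00000); divide by 8.28571 → v2 = (1.00000, 0.72414)
Requested entry of v2: 58/58 = 1.0000

1.0000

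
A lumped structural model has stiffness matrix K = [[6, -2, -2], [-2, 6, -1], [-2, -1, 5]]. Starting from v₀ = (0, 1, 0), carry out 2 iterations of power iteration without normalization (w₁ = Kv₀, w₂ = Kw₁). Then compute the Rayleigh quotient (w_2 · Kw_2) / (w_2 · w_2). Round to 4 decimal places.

w1 = Kv₀ = (-2, 6, -1)
w2 = Kw1 = (-22, 41, -7)
Kw2 = (-200, 297, -32)
w2·Kw2 = (-22)·(-200) + 41·297 + (-7)·(-32) = 16801; w2·w2 = (-22)·(-22) + 41·41 + (-7)·(-7) = 2214
λ ≈ 16801/2214 = 7.5885

7.5885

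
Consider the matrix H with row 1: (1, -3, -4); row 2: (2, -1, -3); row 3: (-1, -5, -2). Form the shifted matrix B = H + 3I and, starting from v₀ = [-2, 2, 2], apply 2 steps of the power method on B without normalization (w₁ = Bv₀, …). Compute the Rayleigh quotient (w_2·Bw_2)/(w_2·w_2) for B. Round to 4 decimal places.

B = H + 3I has rows (4, -3, -4); (2, 2, -3); (-1, -5, 1)
w1 = Bv₀ = (4·(-2) + (-3)·2 + (-4)·2; 2·(-2) + 2·2 + (-3)·2; (-1)·(-2) + (-5)·2 + 1·2) = (-22, -6, -6)
w2 = Bw1 = (4·(-22) + (-3)·(-6) + (-4)·(-6); 2·(-22) + 2·(-6) + (-3)·(-6); (-1)·(-22) + (-5)·(-6) + 1·(-6)) = (-46, -38, 46)
Bw2 = (-254, -306, 282)
w2·Bw2 = 36284; w2·w2 = 5676; μ ≈ 36284/5676 = 6.3925

6.3925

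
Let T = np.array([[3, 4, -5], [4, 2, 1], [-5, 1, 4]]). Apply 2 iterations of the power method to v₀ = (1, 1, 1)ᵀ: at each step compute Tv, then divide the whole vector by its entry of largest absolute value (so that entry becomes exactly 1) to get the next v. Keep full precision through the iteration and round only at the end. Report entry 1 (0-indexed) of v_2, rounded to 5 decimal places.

0.64706

Tv0 = (2.000000, 7.000000, 0.000000); divide by 7.000000 → v1 = (0.285714, 1.000000, 0.000000)
Tv1 = (4.857143, 3.142857, -0.428571); divide by 4.857143 → v2 = (1.000000, 0.647059, -0.088235)
Requested entry of v2: 22/34 = 0.64706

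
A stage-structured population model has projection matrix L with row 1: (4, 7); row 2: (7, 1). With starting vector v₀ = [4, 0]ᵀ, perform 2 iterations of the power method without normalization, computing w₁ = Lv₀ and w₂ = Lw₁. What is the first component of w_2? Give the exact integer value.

w1 = Lv₀ = (4·4 + 7·0; 7·4 + 1·0) = (16, 28)
w2 = Lw1 = (4·16 + 7·28; 7·16 + 1·28) = (260, 140)
The requested component of w2 is 260.

260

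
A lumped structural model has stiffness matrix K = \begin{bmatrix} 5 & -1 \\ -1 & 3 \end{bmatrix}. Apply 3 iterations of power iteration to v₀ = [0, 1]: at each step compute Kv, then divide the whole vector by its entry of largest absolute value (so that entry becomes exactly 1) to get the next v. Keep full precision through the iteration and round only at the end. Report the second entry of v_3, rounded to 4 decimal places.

-0.7600

Kv0 = (-1.00000, 3.00000); divide by 3.00000 → v1 = (-0.33333, 1.00000)
Kv1 = (-2.66667, 3.33333); divide by 3.33333 → v2 = (-0.80000, 1.00000)
Kv2 = (-5.00000, 3.80000); divide by -5.00000 → v3 = (1.00000, -0.76000)
Requested entry of v3: 38/-50 = -0.7600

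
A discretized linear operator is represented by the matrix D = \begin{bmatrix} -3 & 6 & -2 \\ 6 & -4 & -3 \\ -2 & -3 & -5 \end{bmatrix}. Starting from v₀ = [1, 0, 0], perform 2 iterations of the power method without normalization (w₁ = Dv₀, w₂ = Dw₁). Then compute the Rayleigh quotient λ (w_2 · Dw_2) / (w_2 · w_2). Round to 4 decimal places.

-9.0827

w1 = Dv₀ = (-3, 6, -2)
w2 = Dw1 = (49, -36, -2)
Dw2 = (-359, 444, 20)
w2·Dw2 = 49·(-359) + (-36)·444 + (-2)·20 = -33615; w2·w2 = 49·49 + (-36)·(-36) + (-2)·(-2) = 3701
λ ≈ -33615/3701 = -9.0827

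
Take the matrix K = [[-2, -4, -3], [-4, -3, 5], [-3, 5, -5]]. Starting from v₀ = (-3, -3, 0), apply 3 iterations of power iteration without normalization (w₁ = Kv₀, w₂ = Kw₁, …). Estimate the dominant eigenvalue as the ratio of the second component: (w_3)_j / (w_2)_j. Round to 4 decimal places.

-7.9273

w1 = Kv₀ = ((-2)·(-3) + (-4)·(-3) + (-3)·0; (-4)·(-3) + (-3)·(-3) + 5·0; (-3)·(-3) + 5·(-3) + (-5)·0) = (18, 21, -6)
w2 = Kw1 = ((-2)·18 + (-4)·21 + (-3)·(-6); (-4)·18 + (-3)·21 + 5·(-6); (-3)·18 + 5·21 + (-5)·(-6)) = (-102, -165, 81)
w3 = Kw2 = (621, 1308, -924)
Ratio at component: 1308 / -165 = -7.9273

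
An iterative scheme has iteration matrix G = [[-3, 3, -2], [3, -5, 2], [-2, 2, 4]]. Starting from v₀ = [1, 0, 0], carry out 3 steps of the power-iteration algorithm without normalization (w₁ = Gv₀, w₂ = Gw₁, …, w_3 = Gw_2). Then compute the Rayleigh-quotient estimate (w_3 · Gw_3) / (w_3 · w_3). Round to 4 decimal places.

-7.7556

w1 = Gv₀ = ((-3)·1 + 3·0 + (-2)·0; 3·1 + (-5)·0 + 2·0; (-2)·1 + 2·0 + 4·0) = (-3, 3, -2)
w2 = Gw1 = ((-3)·(-3) + 3·3 + (-2)·(-2); 3·(-3) + (-5)·3 + 2·(-2); (-2)·(-3) + 2·3 + 4·(-2)) = (22, -28, 4)
w3 = Gw2 = (-158, 214, -84)
Gw3 = (1284, -1712, 408)
w3·Gw3 = (-158)·1284 + 214·(-1712) + (-84)·408 = -603512; w3·w3 = (-158)·(-158) + 214·214 + (-84)·(-84) = 77816
λ ≈ -603512/77816 = -7.7556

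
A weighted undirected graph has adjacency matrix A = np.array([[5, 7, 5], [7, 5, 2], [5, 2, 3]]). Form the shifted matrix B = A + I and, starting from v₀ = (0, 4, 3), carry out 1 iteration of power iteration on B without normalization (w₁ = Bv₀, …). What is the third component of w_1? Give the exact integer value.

20

B = A + I has rows (6, 7, 5); (7, 6, 2); (5, 2, 4)
w1 = Bv₀ = (6·0 + 7·4 + 5·3; 7·0 + 6·4 + 2·3; 5·0 + 2·4 + 4·3) = (43, 30, 20)
Requested component of w1: 20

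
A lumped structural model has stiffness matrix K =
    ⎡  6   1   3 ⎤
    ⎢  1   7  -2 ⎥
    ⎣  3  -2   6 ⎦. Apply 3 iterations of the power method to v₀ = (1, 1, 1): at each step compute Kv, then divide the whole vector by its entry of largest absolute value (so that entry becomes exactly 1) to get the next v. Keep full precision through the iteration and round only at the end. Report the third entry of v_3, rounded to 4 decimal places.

0.7365

Kv0 = (10.00000, 6.00000, 7.00000); divide by 10.00000 → v1 = (1.00000, 0.60000, 0.70000)
Kv1 = (8.70000, 3.80000, 6.00000); divide by 8.70000 → v2 = (1.00000, 0.43678, 0.68966)
Kv2 = (8.50575, 2.67816, 6.26437); divide by 8.50575 → v3 = (1.00000, 0.31486, 0.73649)
Requested entry of v3: 545/740 = 0.7365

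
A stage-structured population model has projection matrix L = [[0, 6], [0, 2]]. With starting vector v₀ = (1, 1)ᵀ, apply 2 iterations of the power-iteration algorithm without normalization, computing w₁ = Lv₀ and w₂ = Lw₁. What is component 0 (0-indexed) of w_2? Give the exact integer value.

w1 = Lv₀ = (0·1 + 6·1; 0·1 + 2·1) = (6, 2)
w2 = Lw1 = (0·6 + 6·2; 0·6 + 2·2) = (12, 4)
The requested component of w2 is 12.

12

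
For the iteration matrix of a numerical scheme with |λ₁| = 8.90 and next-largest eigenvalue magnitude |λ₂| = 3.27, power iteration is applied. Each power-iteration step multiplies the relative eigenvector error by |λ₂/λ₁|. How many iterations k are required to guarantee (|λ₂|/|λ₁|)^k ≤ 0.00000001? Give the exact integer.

|λ₂/λ₁| = 3.27/8.90 = 0.36742
Need k ≥ ln(0.00000001) / ln(0.36742) = -18.4207 / -1.0013 ≈ 18.397
Smallest integer k satisfying the bound: 19

19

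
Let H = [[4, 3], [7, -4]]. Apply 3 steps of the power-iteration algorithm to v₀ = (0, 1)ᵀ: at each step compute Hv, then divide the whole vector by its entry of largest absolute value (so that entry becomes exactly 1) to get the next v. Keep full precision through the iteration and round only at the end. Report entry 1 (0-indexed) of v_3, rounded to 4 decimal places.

1.0000

Hv0 = (3.00000, -4.00000); divide by -4.00000 → v1 = (-0.75000, 1.00000)
Hv1 = (0.00000, -9.25000); divide by -9.25000 → v2 = (0.00000, 1.00000)
Hv2 = (3.00000, -4.00000); divide by -4.00000 → v3 = (-0.75000, 1.00000)
Requested entry of v3: -148/-148 = 1.0000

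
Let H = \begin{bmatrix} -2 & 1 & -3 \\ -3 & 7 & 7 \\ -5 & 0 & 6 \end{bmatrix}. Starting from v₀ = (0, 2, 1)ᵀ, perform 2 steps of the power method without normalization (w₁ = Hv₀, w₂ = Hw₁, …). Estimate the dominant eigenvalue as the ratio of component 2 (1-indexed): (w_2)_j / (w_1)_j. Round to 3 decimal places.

w1 = Hv₀ = ((-2)·0 + 1·2 + (-3)·1; (-3)·0 + 7·2 + 7·1; (-5)·0 + 0·2 + 6·1) = (-1, 21, 6)
w2 = Hw1 = ((-2)·(-1) + 1·21 + (-3)·6; (-3)·(-1) + 7·21 + 7·6; (-5)·(-1) + 0·21 + 6·6) = (5, 192, 41)
Ratio at component: 192 / 21 = 9.143

λ ≈ 9.143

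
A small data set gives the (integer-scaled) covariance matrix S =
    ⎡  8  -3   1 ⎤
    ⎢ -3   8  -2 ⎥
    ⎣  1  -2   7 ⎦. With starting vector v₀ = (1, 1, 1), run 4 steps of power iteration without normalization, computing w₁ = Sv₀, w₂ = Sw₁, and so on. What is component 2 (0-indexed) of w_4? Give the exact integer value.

3411

w1 = Sv₀ = (8·1 + (-3)·1 + 1·1; (-3)·1 + 8·1 + (-2)·1; 1·1 + (-2)·1 + 7·1) = (6, 3, 6)
w2 = Sw1 = (8·6 + (-3)·3 + 1·6; (-3)·6 + 8·3 + (-2)·6; 1·6 + (-2)·3 + 7·6) = (45, -6, 42)
w3 = Sw2 = (420, -267, 351)
w4 = Sw3 = (4512, -4098, 3411)
The requested component of w4 is 3411.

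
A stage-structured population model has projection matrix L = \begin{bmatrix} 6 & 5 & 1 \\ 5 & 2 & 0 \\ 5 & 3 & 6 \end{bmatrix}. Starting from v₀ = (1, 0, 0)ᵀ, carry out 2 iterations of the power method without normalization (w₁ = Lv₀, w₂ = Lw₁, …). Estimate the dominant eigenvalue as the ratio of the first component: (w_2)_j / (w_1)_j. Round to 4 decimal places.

λ ≈ 11.0000

w1 = Lv₀ = (6·1 + 5·0 + 1·0; 5·1 + 2·0 + 0·0; 5·1 + 3·0 + 6·0) = (6, 5, 5)
w2 = Lw1 = (6·6 + 5·5 + 1·5; 5·6 + 2·5 + 0·5; 5·6 + 3·5 + 6·5) = (66, 40, 75)
Ratio at component: 66 / 6 = 11.0000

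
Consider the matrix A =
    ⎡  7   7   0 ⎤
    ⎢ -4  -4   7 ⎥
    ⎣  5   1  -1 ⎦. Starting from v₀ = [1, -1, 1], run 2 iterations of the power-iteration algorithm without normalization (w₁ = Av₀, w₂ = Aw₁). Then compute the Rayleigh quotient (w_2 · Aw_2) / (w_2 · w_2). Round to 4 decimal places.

w1 = Av₀ = (0, 7, 3)
w2 = Aw1 = (49, -7, 4)
Aw2 = (294, -140, 234)
w2·Aw2 = 49·294 + (-7)·(-140) + 4·234 = 16322; w2·w2 = 49·49 + (-7)·(-7) + 4·4 = 2466
λ ≈ 16322/2466 = 6.6188

λ ≈ 6.6188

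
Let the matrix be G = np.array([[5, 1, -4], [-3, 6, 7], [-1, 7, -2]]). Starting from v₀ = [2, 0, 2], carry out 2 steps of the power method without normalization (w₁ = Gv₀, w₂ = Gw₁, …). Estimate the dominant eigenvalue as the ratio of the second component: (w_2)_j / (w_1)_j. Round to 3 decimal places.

w1 = Gv₀ = (2, 8, -6)
w2 = Gw1 = (42, 0, 66)
Ratio at component: 0 / 8 = 0.000

0.000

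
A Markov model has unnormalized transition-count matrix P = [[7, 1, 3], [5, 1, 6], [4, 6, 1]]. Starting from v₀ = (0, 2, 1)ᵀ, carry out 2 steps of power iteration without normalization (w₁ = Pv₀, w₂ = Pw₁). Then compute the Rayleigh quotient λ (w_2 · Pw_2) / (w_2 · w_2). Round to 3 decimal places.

λ ≈ 10.738

w1 = Pv₀ = (5, 8, 13)
w2 = Pw1 = (82, 111, 81)
Pw2 = (928, 1007, 1075)
w2·Pw2 = 82·928 + 111·1007 + 81·1075 = 274948; w2·w2 = 82·82 + 111·111 + 81·81 = 25606
λ ≈ 274948/25606 = 10.738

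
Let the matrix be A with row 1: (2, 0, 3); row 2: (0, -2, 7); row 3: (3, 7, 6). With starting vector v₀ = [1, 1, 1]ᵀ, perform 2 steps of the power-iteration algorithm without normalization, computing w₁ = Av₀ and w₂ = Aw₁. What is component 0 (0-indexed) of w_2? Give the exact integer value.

w1 = Av₀ = (5, 5, 16)
w2 = Aw1 = (58, 102, 146)
The requested component of w2 is 58.

58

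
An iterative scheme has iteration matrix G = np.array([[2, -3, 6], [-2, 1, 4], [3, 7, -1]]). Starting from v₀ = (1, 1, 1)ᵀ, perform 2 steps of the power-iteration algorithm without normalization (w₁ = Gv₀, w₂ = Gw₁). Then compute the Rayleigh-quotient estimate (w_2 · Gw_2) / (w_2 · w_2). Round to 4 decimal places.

4.3885

w1 = Gv₀ = (2·1 + (-3)·1 + 6·1; (-2)·1 + 1·1 + 4·1; 3·1 + 7·1 + (-1)·1) = (5, 3, 9)
w2 = Gw1 = (2·5 + (-3)·3 + 6·9; (-2)·5 + 1·3 + 4·9; 3·5 + 7·3 + (-1)·9) = (55, 29, 27)
Gw2 = (185, 27, 341)
w2·Gw2 = 55·185 + 29·27 + 27·341 = 20165; w2·w2 = 55·55 + 29·29 + 27·27 = 4595
λ ≈ 20165/4595 = 4.3885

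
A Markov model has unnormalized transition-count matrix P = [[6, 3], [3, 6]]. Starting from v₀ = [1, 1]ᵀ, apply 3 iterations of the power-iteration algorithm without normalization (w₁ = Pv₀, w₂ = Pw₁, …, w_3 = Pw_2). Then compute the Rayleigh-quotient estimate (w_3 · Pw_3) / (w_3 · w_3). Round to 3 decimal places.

9.000

w1 = Pv₀ = (6·1 + 3·1; 3·1 + 6·1) = (9, 9)
w2 = Pw1 = (6·9 + 3·9; 3·9 + 6·9) = (81, 81)
w3 = Pw2 = (729, 729)
Pw3 = (6561, 6561)
w3·Pw3 = 729·6561 + 729·6561 = 9565938; w3·w3 = 729·729 + 729·729 = 1062882
λ ≈ 9565938/1062882 = 9.000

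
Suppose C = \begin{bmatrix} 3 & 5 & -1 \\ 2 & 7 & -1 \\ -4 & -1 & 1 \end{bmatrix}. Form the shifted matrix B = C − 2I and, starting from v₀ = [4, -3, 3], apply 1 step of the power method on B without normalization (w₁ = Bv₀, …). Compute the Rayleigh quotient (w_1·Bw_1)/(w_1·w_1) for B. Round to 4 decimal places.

B = C − 2I has rows (1, 5, -1); (2, 5, -1); (-4, -1, -1)
w1 = Bv₀ = (1·4 + 5·(-3) + (-1)·3; 2·4 + 5·(-3) + (-1)·3; (-4)·4 + (-1)·(-3) + (-1)·3) = (-14, -10, -16)
Bw1 = (-48, -62, 82)
w1·Bw1 = -20; w1·w1 = 552; μ ≈ -20/552 = -0.0362

-0.0362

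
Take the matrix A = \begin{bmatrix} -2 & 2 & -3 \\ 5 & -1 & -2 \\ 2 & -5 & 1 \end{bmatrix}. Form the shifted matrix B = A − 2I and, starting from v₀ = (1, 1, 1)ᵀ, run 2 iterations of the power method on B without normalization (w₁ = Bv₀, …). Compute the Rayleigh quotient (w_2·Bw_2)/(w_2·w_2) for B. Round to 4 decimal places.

B = A − 2I has rows (-4, 2, -3); (5, -3, -2); (2, -5, -1)
w1 = Bv₀ = (-5, 0, -4)
w2 = Bw1 = (32, -17, -6)
Bw2 = (-144, 223, 155)
w2·Bw2 = -9329; w2·w2 = 1349; μ ≈ -9329/1349 = -6.9155

μ ≈ -6.9155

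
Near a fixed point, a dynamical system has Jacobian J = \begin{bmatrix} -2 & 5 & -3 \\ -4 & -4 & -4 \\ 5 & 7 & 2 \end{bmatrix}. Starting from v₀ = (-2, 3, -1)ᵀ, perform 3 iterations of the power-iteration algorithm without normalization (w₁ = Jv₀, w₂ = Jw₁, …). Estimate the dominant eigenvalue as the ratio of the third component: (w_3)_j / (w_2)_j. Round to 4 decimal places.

λ ≈ -7.5547

w1 = Jv₀ = (22, 0, 9)
w2 = Jw1 = (-71, -124, 128)
w3 = Jw2 = (-862, 268, -967)
Ratio at component: -967 / 128 = -7.5547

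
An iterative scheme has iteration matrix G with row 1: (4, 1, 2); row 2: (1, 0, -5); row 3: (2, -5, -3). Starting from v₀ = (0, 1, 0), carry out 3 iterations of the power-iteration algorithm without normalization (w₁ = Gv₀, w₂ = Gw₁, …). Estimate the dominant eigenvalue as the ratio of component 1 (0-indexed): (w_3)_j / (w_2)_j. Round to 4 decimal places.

w1 = Gv₀ = (1, 0, -5)
w2 = Gw1 = (-6, 26, 17)
w3 = Gw2 = (36, -91, -193)
Ratio at component: -91 / 26 = -3.5000

-3.5000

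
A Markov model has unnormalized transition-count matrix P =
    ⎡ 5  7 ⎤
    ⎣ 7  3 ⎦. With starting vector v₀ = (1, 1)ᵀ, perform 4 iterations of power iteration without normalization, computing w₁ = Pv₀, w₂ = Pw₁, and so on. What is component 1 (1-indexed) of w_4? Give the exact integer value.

w1 = Pv₀ = (5·1 + 7·1; 7·1 + 3·1) = (12, 10)
w2 = Pw1 = (5·12 + 7·10; 7·12 + 3·10) = (130, 114)
w3 = Pw2 = (1448, 1252)
w4 = Pw3 = (16004, 13892)
The requested component of w4 is 16004.

16004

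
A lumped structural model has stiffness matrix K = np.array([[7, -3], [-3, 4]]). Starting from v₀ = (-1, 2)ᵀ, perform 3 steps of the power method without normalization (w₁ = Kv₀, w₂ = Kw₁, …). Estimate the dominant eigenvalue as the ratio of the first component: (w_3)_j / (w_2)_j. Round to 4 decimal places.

9.0081

w1 = Kv₀ = (-13, 11)
w2 = Kw1 = (-124, 83)
w3 = Kw2 = (-1117, 704)
Ratio at component: -1117 / -124 = 9.0081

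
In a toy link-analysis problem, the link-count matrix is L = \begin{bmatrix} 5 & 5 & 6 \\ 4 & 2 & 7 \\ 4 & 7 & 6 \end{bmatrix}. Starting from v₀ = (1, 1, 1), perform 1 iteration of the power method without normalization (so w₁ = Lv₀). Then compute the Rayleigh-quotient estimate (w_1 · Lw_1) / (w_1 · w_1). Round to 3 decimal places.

w1 = Lv₀ = (5·1 + 5·1 + 6·1; 4·1 + 2·1 + 7·1; 4·1 + 7·1 + 6·1) = (16, 13, 17)
Lw1 = (247, 209, 257)
w1·Lw1 = 16·247 + 13·209 + 17·257 = 11038; w1·w1 = 16·16 + 13·13 + 17·17 = 714
λ ≈ 11038/714 = 15.459

15.459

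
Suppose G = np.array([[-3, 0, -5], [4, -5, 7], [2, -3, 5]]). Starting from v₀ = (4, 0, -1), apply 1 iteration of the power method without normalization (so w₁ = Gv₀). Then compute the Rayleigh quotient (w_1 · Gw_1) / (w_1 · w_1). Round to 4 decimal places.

λ ≈ -4.2302

w1 = Gv₀ = (-7, 9, 3)
Gw1 = (6, -52, -26)
w1·Gw1 = (-7)·6 + 9·(-52) + 3·(-26) = -588; w1·w1 = (-7)·(-7) + 9·9 + 3·3 = 139
λ ≈ -588/139 = -4.2302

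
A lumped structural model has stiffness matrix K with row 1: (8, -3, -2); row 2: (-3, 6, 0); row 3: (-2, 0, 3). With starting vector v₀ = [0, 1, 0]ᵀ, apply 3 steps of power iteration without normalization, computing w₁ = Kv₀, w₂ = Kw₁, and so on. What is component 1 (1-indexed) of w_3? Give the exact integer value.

-483

w1 = Kv₀ = (-3, 6, 0)
w2 = Kw1 = (-42, 45, 6)
w3 = Kw2 = (-483, 396, 102)
The requested component of w3 is -483.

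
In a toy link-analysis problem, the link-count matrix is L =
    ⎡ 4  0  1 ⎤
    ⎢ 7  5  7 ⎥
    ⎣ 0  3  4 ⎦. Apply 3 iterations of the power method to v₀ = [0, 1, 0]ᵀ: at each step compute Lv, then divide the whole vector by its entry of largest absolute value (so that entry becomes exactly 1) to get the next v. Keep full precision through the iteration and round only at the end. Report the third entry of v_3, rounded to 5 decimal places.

Lv0 = (0.000000, 5.000000, 3.000000); divide by 5.000000 → v1 = (0.000000, 1.000000, 0.600000)
Lv1 = (0.600000, 9.200000, 5.400000); divide by 9.200000 → v2 = (0.065217, 1.000000, 0.586957)
Lv2 = (0.847826, 9.565217, 5.347826); divide by 9.565217 → v3 = (0.088636, 1.000000, 0.559091)
Requested entry of v3: 246/440 = 0.55909

0.55909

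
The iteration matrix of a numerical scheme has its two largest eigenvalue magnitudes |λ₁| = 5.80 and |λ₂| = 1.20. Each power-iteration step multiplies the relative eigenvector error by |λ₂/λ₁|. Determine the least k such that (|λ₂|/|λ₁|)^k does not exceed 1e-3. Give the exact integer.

5

|λ₂/λ₁| = 1.20/5.80 = 0.20690
Need k ≥ ln(1e-3) / ln(0.20690) = -6.9078 / -1.5755 ≈ 4.384
Smallest integer k satisfying the bound: 5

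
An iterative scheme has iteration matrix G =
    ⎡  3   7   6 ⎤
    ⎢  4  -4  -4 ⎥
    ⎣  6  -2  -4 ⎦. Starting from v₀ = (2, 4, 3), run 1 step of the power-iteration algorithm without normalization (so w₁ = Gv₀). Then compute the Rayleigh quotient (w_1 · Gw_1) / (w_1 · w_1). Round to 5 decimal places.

w1 = Gv₀ = (52, -20, -8)
Gw1 = (-32, 320, 384)
w1·Gw1 = 52·(-32) + (-20)·320 + (-8)·384 = -11136; w1·w1 = 52·52 + (-20)·(-20) + (-8)·(-8) = 3168
λ ≈ -11136/3168 = -3.51515

λ ≈ -3.51515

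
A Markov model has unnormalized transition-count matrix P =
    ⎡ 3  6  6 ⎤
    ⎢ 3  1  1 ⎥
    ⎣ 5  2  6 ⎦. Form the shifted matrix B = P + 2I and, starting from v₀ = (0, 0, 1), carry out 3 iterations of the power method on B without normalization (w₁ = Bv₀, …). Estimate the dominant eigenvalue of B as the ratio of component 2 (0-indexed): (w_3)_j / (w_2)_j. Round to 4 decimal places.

12.9792

B = P + 2I has rows (5, 6, 6); (3, 3, 1); (5, 2, 8)
w1 = Bv₀ = (5·0 + 6·0 + 6·1; 3·0 + 3·0 + 1·1; 5·0 + 2·0 + 8·1) = (6, 1, 8)
w2 = Bw1 = (5·6 + 6·1 + 6·8; 3·6 + 3·1 + 1·8; 5·6 + 2·1 + 8·8) = (84, 29, 96)
w3 = Bw2 = (1170, 435, 1246)
Ratio: 1246/96 = 12.9792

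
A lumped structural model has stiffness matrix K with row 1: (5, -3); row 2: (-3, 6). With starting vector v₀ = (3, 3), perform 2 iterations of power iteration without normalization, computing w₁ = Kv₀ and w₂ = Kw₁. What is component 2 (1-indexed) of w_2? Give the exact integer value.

w1 = Kv₀ = (6, 9)
w2 = Kw1 = (3, 36)
The requested component of w2 is 36.

36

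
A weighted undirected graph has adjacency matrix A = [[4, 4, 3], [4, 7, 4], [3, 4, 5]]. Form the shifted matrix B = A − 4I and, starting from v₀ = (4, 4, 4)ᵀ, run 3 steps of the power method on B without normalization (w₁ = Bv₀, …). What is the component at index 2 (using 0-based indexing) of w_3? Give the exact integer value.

2596

B = A − 4I has rows (0, 4, 3); (4, 3, 4); (3, 4, 1)
w1 = Bv₀ = (0·4 + 4·4 + 3·4; 4·4 + 3·4 + 4·4; 3·4 + 4·4 + 1·4) = (28, 44, 32)
w2 = Bw1 = (0·28 + 4·44 + 3·32; 4·28 + 3·44 + 4·32; 3·28 + 4·44 + 1·32) = (272, 372, 292)
w3 = Bw2 = (2364, 3372, 2596)
Requested component of w3: 2596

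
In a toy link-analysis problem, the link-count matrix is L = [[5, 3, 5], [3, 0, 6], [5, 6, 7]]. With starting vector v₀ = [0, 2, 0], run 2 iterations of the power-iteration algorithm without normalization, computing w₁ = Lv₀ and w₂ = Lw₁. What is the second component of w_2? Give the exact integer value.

w1 = Lv₀ = (5·0 + 3·2 + 5·0; 3·0 + 0·2 + 6·0; 5·0 + 6·2 + 7·0) = (6, 0, 12)
w2 = Lw1 = (5·6 + 3·0 + 5·12; 3·6 + 0·0 + 6·12; 5·6 + 6·0 + 7·12) = (90, 90, 114)
The requested component of w2 is 90.

90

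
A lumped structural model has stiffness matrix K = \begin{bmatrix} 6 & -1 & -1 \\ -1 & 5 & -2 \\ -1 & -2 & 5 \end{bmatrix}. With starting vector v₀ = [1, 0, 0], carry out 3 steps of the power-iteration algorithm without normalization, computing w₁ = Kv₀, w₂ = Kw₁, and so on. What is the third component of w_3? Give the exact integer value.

w1 = Kv₀ = (6·1 + (-1)·0 + (-1)·0; (-1)·1 + 5·0 + (-2)·0; (-1)·1 + (-2)·0 + 5·0) = (6, -1, -1)
w2 = Kw1 = (6·6 + (-1)·(-1) + (-1)·(-1); (-1)·6 + 5·(-1) + (-2)·(-1); (-1)·6 + (-2)·(-1) + 5·(-1)) = (38, -9, -9)
w3 = Kw2 = (246, -65, -65)
The requested component of w3 is -65.

-65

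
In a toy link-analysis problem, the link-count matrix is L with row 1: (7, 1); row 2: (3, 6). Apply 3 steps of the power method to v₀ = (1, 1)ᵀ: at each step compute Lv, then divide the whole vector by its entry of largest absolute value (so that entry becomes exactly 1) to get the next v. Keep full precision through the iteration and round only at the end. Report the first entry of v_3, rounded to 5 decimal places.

0.80392

Lv0 = (8.000000, 9.000000); divide by 9.000000 → v1 = (0.888889, 1.000000)
Lv1 = (7.222222, 8.666667); divide by 8.666667 → v2 = (0.833333, 1.000000)
Lv2 = (6.833333, 8.500000); divide by 8.500000 → v3 = (0.803922, 1.000000)
Requested entry of v3: 533/663 = 0.80392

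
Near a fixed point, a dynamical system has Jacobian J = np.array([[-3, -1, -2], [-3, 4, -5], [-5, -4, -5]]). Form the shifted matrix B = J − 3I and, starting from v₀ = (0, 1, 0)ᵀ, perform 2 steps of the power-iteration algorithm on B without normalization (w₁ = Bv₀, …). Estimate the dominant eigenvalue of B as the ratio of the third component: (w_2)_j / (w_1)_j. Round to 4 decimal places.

B = J − 3I has rows (-6, -1, -2); (-3, 1, -5); (-5, -4, -8)
w1 = Bv₀ = ((-6)·0 + (-1)·1 + (-2)·0; (-3)·0 + 1·1 + (-5)·0; (-5)·0 + (-4)·1 + (-8)·0) = (-1, 1, -4)
w2 = Bw1 = ((-6)·(-1) + (-1)·1 + (-2)·(-4); (-3)·(-1) + 1·1 + (-5)·(-4); (-5)·(-1) + (-4)·1 + (-8)·(-4)) = (13, 24, 33)
Ratio: 33/-4 = -8.2500

μ ≈ -8.2500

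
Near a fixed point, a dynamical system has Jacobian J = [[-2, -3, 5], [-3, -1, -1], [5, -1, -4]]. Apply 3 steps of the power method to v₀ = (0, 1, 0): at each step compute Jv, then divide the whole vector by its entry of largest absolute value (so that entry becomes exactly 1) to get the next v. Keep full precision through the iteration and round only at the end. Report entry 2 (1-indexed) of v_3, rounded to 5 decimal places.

0.14286

Jv0 = (-3.000000, -1.000000, -1.000000); divide by -3.000000 → v1 = (1.000000, 0.333333, 0.333333)
Jv1 = (-1.333333, -3.666667, 3.333333); divide by -3.666667 → v2 = (0.363636, 1.000000, -0.909091)
Jv2 = (-8.272727, -1.181818, 4.454545); divide by -8.272727 → v3 = (1.000000, 0.142857, -0.538462)
Requested entry of v3: -13/-91 = 0.14286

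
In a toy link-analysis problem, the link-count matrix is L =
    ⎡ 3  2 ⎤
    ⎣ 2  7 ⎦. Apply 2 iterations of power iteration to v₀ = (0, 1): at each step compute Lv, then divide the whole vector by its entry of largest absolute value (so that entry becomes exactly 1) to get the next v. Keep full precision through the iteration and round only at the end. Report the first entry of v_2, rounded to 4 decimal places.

0.3774

Lv0 = (2.00000, 7.00000); divide by 7.00000 → v1 = (0.28571, 1.00000)
Lv1 = (2.85714, 7.57143); divide by 7.57143 → v2 = (0.37736, 1.00000)
Requested entry of v2: 20/53 = 0.3774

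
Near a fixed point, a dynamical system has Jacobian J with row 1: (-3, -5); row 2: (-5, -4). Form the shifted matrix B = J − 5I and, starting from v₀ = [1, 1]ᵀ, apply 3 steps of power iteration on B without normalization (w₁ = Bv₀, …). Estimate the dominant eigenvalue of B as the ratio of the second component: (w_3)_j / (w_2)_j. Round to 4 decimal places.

-13.5550

B = J − 5I has rows (-8, -5); (-5, -9)
w1 = Bv₀ = (-13, -14)
w2 = Bw1 = (174, 191)
w3 = Bw2 = (-2347, -2589)
Ratio: -2589/191 = -13.5550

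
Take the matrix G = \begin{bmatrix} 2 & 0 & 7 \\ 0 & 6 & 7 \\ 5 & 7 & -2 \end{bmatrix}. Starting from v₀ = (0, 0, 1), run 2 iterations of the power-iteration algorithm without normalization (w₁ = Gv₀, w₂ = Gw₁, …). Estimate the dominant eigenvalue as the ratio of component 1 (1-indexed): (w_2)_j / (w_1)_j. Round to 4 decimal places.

w1 = Gv₀ = (2·0 + 0·0 + 7·1; 0·0 + 6·0 + 7·1; 5·0 + 7·0 + (-2)·1) = (7, 7, -2)
w2 = Gw1 = (2·7 + 0·7 + 7·(-2); 0·7 + 6·7 + 7·(-2); 5·7 + 7·7 + (-2)·(-2)) = (0, 28, 88)
Ratio at component: 0 / 7 = 0.0000

0.0000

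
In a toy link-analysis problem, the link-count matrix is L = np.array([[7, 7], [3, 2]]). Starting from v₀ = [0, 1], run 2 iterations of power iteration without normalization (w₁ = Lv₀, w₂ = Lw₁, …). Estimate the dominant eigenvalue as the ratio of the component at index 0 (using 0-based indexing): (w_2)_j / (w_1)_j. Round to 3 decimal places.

w1 = Lv₀ = (7·0 + 7·1; 3·0 + 2·1) = (7, 2)
w2 = Lw1 = (7·7 + 7·2; 3·7 + 2·2) = (63, 25)
Ratio at component: 63 / 7 = 9.000

9.000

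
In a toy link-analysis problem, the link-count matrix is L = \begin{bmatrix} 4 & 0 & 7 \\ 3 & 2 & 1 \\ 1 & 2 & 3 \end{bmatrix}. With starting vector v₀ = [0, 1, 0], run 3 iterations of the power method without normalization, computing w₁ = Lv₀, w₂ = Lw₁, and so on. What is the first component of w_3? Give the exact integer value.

126

w1 = Lv₀ = (0, 2, 2)
w2 = Lw1 = (14, 6, 10)
w3 = Lw2 = (126, 64, 56)
The requested component of w3 is 126.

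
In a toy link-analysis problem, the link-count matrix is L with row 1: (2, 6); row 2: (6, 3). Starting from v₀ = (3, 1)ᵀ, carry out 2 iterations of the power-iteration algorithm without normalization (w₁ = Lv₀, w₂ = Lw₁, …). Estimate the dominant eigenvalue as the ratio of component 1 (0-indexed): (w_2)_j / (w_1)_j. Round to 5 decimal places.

λ ≈ 6.42857

w1 = Lv₀ = (2·3 + 6·1; 6·3 + 3·1) = (12, 21)
w2 = Lw1 = (2·12 + 6·21; 6·12 + 3·21) = (150, 135)
Ratio at component: 135 / 21 = 6.42857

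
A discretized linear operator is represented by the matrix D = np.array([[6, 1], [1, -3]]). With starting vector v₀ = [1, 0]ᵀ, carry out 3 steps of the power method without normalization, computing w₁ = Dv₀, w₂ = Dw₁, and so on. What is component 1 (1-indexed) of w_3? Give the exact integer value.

w1 = Dv₀ = (6, 1)
w2 = Dw1 = (37, 3)
w3 = Dw2 = (225, 28)
The requested component of w3 is 225.

225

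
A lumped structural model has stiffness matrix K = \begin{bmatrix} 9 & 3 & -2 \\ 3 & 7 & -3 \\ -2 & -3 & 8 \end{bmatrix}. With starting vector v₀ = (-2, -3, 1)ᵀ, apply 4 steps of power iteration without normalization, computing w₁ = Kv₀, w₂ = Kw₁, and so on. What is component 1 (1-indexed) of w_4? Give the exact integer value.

w1 = Kv₀ = (9·(-2) + 3·(-3) + (-2)·1; 3·(-2) + 7·(-3) + (-3)·1; (-2)·(-2) + (-3)·(-3) + 8·1) = (-29, -30, 21)
w2 = Kw1 = (9·(-29) + 3·(-30) + (-2)·21; 3·(-29) + 7·(-30) + (-3)·21; (-2)·(-29) + (-3)·(-30) + 8·21) = (-393, -360, 316)
w3 = Kw2 = (-5249, -4647, 4394)
w4 = Kw3 = (-69970, -61458, 59591)
The requested component of w4 is -69970.

-69970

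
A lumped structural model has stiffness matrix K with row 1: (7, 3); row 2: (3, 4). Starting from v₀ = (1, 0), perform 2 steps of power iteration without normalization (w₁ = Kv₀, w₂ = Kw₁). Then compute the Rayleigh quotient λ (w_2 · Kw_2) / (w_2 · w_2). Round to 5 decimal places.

w1 = Kv₀ = (7·1 + 3·0; 3·1 + 4·0) = (7, 3)
w2 = Kw1 = (7·7 + 3·3; 3·7 + 4·3) = (58, 33)
Kw2 = (505, 306)
w2·Kw2 = 58·505 + 33·306 = 39388; w2·w2 = 58·58 + 33·33 = 4453
λ ≈ 39388/4453 = 8.84527

8.84527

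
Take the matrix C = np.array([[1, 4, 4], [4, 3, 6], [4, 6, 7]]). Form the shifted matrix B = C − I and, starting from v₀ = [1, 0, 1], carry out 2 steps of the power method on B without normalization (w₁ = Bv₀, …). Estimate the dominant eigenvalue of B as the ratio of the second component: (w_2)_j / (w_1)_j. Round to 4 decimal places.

μ ≈ 9.6000

B = C − I has rows (0, 4, 4); (4, 2, 6); (4, 6, 6)
w1 = Bv₀ = (0·1 + 4·0 + 4·1; 4·1 + 2·0 + 6·1; 4·1 + 6·0 + 6·1) = (4, 10, 10)
w2 = Bw1 = (0·4 + 4·10 + 4·10; 4·4 + 2·10 + 6·10; 4·4 + 6·10 + 6·10) = (80, 96, 136)
Ratio: 96/10 = 9.6000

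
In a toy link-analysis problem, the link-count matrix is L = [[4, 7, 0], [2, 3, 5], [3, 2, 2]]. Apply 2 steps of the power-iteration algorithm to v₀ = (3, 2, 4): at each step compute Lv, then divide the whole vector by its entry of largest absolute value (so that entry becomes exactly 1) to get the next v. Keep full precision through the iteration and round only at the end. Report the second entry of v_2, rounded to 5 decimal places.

0.77134

Lv0 = (26.000000, 32.000000, 21.000000); divide by 32.000000 → v1 = (0.812500, 1.000000, 0.656250)
Lv1 = (10.250000, 7.906250, 5.750000); divide by 10.250000 → v2 = (1.000000, 0.771341, 0.560976)
Requested entry of v2: 253/328 = 0.77134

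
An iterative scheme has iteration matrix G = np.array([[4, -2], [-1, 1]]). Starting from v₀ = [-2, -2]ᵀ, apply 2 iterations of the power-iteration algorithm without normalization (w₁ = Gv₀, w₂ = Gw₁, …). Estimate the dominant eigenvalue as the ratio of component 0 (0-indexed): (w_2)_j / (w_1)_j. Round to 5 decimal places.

w1 = Gv₀ = (4·(-2) + (-2)·(-2); (-1)·(-2) + 1·(-2)) = (-4, 0)
w2 = Gw1 = (4·(-4) + (-2)·0; (-1)·(-4) + 1·0) = (-16, 4)
Ratio at component: -16 / -4 = 4.00000

4.00000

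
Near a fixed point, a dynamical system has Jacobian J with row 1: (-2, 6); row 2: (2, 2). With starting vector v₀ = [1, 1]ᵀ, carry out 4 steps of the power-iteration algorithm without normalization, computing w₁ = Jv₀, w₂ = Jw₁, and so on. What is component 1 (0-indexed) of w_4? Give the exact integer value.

256

w1 = Jv₀ = ((-2)·1 + 6·1; 2·1 + 2·1) = (4, 4)
w2 = Jw1 = ((-2)·4 + 6·4; 2·4 + 2·4) = (16, 16)
w3 = Jw2 = (64, 64)
w4 = Jw3 = (256, 256)
The requested component of w4 is 256.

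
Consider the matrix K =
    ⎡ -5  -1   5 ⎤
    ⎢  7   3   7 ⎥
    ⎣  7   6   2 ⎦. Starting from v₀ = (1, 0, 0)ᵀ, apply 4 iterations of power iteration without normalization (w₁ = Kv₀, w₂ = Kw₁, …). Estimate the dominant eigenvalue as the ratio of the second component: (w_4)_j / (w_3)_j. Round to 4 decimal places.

7.8090

w1 = Kv₀ = ((-5)·1 + (-1)·0 + 5·0; 7·1 + 3·0 + 7·0; 7·1 + 6·0 + 2·0) = (-5, 7, 7)
w2 = Kw1 = ((-5)·(-5) + (-1)·7 + 5·7; 7·(-5) + 3·7 + 7·7; 7·(-5) + 6·7 + 2·7) = (53, 35, 21)
w3 = Kw2 = (-195, 623, 623)
w4 = Kw3 = (3467, 4865, 3619)
Ratio at component: 4865 / 623 = 7.8090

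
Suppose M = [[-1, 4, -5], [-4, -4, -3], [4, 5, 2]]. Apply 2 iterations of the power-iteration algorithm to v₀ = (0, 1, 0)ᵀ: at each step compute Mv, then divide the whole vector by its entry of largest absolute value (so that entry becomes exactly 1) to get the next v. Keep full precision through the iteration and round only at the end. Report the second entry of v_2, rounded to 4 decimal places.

0.3333

Mv0 = (4.00000, -4.00000, 5.00000); divide by 5.00000 → v1 = (0.80000, -0.80000, 1.00000)
Mv1 = (-9.00000, -3.00000, 1.20000); divide by -9.00000 → v2 = (1.00000, 0.33333, -0.13333)
Requested entry of v2: -15/-45 = 0.3333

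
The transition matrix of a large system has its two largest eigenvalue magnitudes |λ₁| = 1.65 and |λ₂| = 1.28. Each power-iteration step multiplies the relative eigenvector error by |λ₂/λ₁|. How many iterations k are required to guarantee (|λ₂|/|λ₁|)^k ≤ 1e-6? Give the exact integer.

55

|λ₂/λ₁| = 1.28/1.65 = 0.77576
Need k ≥ ln(1e-6) / ln(0.77576) = -13.8155 / -0.2539 ≈ 54.410
Smallest integer k satisfying the bound: 55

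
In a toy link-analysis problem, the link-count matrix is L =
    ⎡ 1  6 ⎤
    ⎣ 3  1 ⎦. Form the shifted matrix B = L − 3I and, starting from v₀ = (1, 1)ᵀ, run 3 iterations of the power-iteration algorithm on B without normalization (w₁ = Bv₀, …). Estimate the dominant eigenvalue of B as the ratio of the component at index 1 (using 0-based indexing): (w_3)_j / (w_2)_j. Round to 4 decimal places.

μ ≈ -2.6000

B = L − 3I has rows (-2, 6); (3, -2)
w1 = Bv₀ = (4, 1)
w2 = Bw1 = (-2, 10)
w3 = Bw2 = (64, -26)
Ratio: -26/10 = -2.6000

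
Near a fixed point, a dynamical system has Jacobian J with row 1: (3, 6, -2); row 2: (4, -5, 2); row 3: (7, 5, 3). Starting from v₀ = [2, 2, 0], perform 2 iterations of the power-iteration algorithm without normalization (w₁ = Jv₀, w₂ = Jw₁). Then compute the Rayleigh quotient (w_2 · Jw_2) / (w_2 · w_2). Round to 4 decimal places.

w1 = Jv₀ = (3·2 + 6·2 + (-2)·0; 4·2 + (-5)·2 + 2·0; 7·2 + 5·2 + 3·0) = (18, -2, 24)
w2 = Jw1 = (3·18 + 6·(-2) + (-2)·24; 4·18 + (-5)·(-2) + 2·24; 7·18 + 5·(-2) + 3·24) = (-6, 130, 188)
Jw2 = (386, -298, 1172)
w2·Jw2 = (-6)·386 + 130·(-298) + 188·1172 = 179280; w2·w2 = (-6)·(-6) + 130·130 + 188·188 = 52280
λ ≈ 179280/52280 = 3.4292

3.4292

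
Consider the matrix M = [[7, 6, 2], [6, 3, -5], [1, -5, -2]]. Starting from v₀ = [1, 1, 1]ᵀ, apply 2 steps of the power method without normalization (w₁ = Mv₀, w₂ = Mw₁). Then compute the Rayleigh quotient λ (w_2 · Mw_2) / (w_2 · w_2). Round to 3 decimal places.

10.479

w1 = Mv₀ = (7·1 + 6·1 + 2·1; 6·1 + 3·1 + (-5)·1; 1·1 + (-5)·1 + (-2)·1) = (15, 4, -6)
w2 = Mw1 = (7·15 + 6·4 + 2·(-6); 6·15 + 3·4 + (-5)·(-6); 1·15 + (-5)·4 + (-2)·(-6)) = (117, 132, 7)
Mw2 = (1625, 1063, -557)
w2·Mw2 = 117·1625 + 132·1063 + 7·(-557) = 326542; w2·w2 = 117·117 + 132·132 + 7·7 = 31162
λ ≈ 326542/31162 = 10.479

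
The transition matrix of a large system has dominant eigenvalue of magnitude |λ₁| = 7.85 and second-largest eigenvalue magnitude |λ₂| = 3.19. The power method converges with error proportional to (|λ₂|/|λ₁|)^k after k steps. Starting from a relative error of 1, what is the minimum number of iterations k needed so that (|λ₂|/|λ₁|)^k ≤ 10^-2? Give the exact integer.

|λ₂/λ₁| = 3.19/7.85 = 0.40637
Need k ≥ ln(10^-2) / ln(0.40637) = -4.6052 / -0.9005 ≈ 5.114
Smallest integer k satisfying the bound: 6

6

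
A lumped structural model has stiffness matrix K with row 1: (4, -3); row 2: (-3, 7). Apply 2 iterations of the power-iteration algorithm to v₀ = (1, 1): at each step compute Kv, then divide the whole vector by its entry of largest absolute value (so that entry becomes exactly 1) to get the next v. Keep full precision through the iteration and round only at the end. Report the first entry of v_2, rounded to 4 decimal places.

-0.3200

Kv0 = (1.00000, 4.00000); divide by 4.00000 → v1 = (0.25000, 1.00000)
Kv1 = (-2.00000, 6.25000); divide by 6.25000 → v2 = (-0.32000, 1.00000)
Requested entry of v2: -8/25 = -0.3200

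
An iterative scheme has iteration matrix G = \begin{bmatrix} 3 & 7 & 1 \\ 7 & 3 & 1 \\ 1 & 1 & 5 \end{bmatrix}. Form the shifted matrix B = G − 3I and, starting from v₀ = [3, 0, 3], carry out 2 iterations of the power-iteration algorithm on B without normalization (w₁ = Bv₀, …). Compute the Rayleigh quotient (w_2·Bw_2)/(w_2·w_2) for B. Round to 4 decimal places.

2.8324

B = G − 3I has rows (0, 7, 1); (7, 0, 1); (1, 1, 2)
w1 = Bv₀ = (3, 24, 9)
w2 = Bw1 = (177, 30, 45)
Bw2 = (255, 1284, 297)
w2·Bw2 = 97020; w2·w2 = 34254; μ ≈ 97020/34254 = 2.8324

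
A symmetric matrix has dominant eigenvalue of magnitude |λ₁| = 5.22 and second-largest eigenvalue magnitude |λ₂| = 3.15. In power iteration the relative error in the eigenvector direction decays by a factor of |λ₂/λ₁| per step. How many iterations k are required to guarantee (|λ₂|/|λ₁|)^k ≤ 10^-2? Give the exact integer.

|λ₂/λ₁| = 3.15/5.22 = 0.60345
Need k ≥ ln(10^-2) / ln(0.60345) = -4.6052 / -0.5051 ≈ 9.117
Smallest integer k satisfying the bound: 10

10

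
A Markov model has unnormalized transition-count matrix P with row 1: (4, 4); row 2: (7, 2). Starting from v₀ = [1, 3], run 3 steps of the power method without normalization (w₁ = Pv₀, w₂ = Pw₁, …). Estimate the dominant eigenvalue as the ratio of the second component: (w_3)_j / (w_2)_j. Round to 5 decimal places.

7.88406

w1 = Pv₀ = (4·1 + 4·3; 7·1 + 2·3) = (16, 13)
w2 = Pw1 = (4·16 + 4·13; 7·16 + 2·13) = (116, 138)
w3 = Pw2 = (1016, 1088)
Ratio at component: 1088 / 138 = 7.88406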